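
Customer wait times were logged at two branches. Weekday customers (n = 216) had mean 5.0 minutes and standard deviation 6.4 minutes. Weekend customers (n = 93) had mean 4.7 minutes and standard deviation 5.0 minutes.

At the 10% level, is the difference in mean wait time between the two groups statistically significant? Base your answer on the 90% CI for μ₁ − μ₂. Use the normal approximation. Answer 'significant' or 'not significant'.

not significant

Standard errors of each mean: 6.4/√216 = 0.4355 and 5.0/√93 = 0.5185.
SE(x̄₁ − x̄₂) = √(0.4355² + 0.5185²) = 0.6771 for independent samples with unequal variances.
With z* = 1.645, the margin is 1.645 × 0.6771 = 1.1138.
x̄₁ − x̄₂ = 5.0 − 4.7 = 0.3000; the interval is 0.3000 ± 1.1138 = (-0.8138, 1.4138).
The interval (-0.8138, 1.4138) contains 0, so the difference is not significant.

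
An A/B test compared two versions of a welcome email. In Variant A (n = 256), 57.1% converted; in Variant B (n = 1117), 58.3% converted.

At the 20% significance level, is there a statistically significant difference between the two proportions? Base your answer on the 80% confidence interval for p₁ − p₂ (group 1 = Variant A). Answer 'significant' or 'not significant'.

not significant

Each SE is √(p̂(1−p̂)/n): √(0.5710·0.4290/256) = 0.03093 and √(0.5830·0.4170/1117) = 0.01475.
SE(p̂₁ − p̂₂) = √(SE₁² + SE₂²) = √(0.0009566649 + 0.0002175625) = 0.03427, since the two samples are independent.
At 80% confidence z* = 1.282; margin = 1.282 × 0.03427 = 0.04393.
The difference is 0.5710 − 0.5830 = -0.0120, so the interval is -0.0120 ± 0.04393 = (-0.05593, 0.03193).
The interval (-0.05593, 0.03193) contains 0, so the difference is not significant.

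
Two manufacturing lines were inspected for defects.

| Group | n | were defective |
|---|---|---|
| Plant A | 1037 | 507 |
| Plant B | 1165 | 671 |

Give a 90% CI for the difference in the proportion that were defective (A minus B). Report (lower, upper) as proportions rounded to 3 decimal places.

p̂₁ = 507/1037 = 0.4889 and p̂₂ = 671/1165 = 0.5760.
SE₁ = √(p̂₁(1−p̂₁)/n₁) = √(0.4889·0.5111/1037) = 0.01552; SE₂ = √(0.5760·0.4240/1165) = 0.01448.
Independent samples: SE of the difference = √(SE₁² + SE₂²) = √(0.0002408704 + 0.0002096704) = 0.02123.
z* for 90% confidence is 1.645, so the margin of error is 1.645 × 0.02123 = 0.03492.
Point estimate p̂₁ − p̂₂ = 0.4889 − 0.5760 = -0.0871.
-0.0871 ± 0.03492 → (-0.122, -0.052).

(-0.122, -0.052)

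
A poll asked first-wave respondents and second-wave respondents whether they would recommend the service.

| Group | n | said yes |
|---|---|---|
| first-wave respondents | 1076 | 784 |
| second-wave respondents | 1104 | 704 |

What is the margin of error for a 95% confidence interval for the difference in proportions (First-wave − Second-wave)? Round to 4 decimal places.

Sample proportions: 784/1076 = 0.7286, 704/1104 = 0.6377.
Each SE is √(p̂(1−p̂)/n): √(0.7286·0.2714/1076) = 0.01356 and √(0.6377·0.3623/1104) = 0.01447.
SE(p̂₁ − p̂₂) = √(SE₁² + SE₂²) = √(0.0001838736 + 0.0002093809) = 0.01983, since the two samples are independent.
At 95% confidence z* = 1.960; margin = 1.960 × 0.01983 = 0.03887.

0.0389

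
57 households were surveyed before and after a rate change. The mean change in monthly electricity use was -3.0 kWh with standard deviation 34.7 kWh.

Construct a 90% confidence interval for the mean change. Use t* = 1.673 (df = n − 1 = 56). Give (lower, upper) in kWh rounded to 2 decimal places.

(-10.69, 4.69)

This is a matched-pairs design, so SE = s_d/√n = 34.7/√57 = 4.5961.
Margin = 1.673 × 4.5961 = 7.6893; the interval is -3.0 ± 7.6893 = (-10.69, 4.69).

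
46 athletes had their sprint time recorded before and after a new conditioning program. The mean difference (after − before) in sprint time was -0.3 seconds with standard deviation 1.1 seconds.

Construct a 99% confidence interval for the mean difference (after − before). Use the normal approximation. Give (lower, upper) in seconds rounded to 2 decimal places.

(-0.72, 0.12)

This is a matched-pairs design, so SE = s_d/√n = 1.1/√46 = 0.1622.
Margin = 2.576 × 0.1622 = 0.4178; the interval is -0.3 ± 0.4178 = (-0.72, 0.12).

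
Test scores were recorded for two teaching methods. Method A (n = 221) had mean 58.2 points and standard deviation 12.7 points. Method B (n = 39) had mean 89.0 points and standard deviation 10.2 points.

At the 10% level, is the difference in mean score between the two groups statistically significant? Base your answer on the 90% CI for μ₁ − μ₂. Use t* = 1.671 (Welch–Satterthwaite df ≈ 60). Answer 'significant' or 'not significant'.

Standard errors of each mean: 12.7/√221 = 0.8543 and 10.2/√39 = 1.6333.
SE(x̄₁ − x̄₂) = √(0.8543² + 1.6333²) = 1.8432 for independent samples with unequal variances.
With t* = 1.671, the margin is 1.671 × 1.8432 = 3.0800.
x̄₁ − x̄₂ = 58.2 − 89.0 = -30.8000; the interval is -30.8000 ± 3.0800 = (-33.8800, -27.7200).
The interval (-33.8800, -27.7200) does not contain 0, so the difference is significant.

significant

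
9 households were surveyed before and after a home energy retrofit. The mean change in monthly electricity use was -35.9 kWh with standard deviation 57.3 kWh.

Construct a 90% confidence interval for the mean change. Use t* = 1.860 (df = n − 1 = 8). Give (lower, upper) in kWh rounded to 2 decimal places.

This is a matched-pairs design, so SE = s_d/√n = 57.3/√9 = 19.1000.
Margin = 1.860 × 19.1000 = 35.5260; the interval is -35.9 ± 35.5260 = (-71.43, -0.37).

(-71.43, -0.37)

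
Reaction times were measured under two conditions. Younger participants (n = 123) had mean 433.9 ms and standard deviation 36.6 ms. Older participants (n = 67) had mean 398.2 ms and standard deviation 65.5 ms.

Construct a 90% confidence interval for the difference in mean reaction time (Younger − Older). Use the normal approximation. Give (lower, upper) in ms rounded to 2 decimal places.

Per-group SEs: s₁/√n₁ = 36.6/√123 = 3.3001, s₂/√n₂ = 65.5/√67 = 8.0021.
Unpooled SE of the difference: √(10.89066001 + 64.03360441) = 8.6559.
Margin of error = z* · SE = 1.645 × 8.6559 = 14.2390.
x̄₁ − x̄₂ = 433.9 − 398.2 = 35.7000.
CI: 35.7000 ± 14.2390 = (21.46, 49.94).

(21.46, 49.94)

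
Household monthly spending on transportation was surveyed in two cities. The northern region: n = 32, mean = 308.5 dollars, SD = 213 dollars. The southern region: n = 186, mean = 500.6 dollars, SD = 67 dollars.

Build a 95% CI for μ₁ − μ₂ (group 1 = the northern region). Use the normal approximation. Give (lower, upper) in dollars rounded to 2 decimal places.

(-266.53, -117.67)

Standard errors of each mean: 213/√32 = 37.6534 and 67/√186 = 4.9127.
SE(x̄₁ − x̄₂) = √(37.6534² + 4.9127²) = 37.9725 for independent samples with unequal variances.
With z* = 1.960, the margin is 1.960 × 37.9725 = 74.4261.
x̄₁ − x̄₂ = 308.5 − 500.6 = -192.1000; the interval is -192.1000 ± 74.4261 = (-266.53, -117.67).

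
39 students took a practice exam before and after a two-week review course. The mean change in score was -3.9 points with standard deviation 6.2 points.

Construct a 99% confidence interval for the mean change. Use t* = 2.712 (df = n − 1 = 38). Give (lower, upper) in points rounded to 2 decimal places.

This is a matched-pairs design, so SE = s_d/√n = 6.2/√39 = 0.9928.
Margin = 2.712 × 0.9928 = 2.6925; the interval is -3.9 ± 2.6925 = (-6.59, -1.21).

(-6.59, -1.21)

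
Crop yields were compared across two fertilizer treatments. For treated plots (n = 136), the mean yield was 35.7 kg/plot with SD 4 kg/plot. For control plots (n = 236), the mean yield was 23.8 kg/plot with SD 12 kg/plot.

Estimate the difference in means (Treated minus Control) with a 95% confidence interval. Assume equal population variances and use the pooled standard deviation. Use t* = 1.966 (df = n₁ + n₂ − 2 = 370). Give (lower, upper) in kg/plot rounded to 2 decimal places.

Pooled variance s_p² = [135·4² + 235·12²] / (136+236−2) = 97.2973, so s_p = 9.8639.
SE_diff = s_p·√(1/n₁ + 1/n₂) = 9.8639·√(1/136 + 1/236) = 1.0619.
t* = 1.966; margin = 1.966 × 1.0619 = 2.0877.
Difference = 35.7 − 23.8 = 11.9000.
11.9000 ± 2.0877 → (9.81, 13.99).

(9.81, 13.99)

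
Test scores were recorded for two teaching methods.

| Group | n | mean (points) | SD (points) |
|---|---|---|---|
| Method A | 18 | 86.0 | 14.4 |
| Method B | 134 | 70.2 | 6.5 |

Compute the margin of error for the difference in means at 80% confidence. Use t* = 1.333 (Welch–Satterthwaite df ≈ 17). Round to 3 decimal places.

4.586

SE₁ = s₁/√n₁ = 14.4/√18 = 3.3941; SE₂ = 6.5/√134 = 0.5615.
Independent samples, unequal variances: SE_diff = √(SE₁² + SE₂²) = √(11.51991481 + 0.31528225) = 3.4402.
t* = 1.333, so margin of error = 1.333 × 3.4402 = 4.5858.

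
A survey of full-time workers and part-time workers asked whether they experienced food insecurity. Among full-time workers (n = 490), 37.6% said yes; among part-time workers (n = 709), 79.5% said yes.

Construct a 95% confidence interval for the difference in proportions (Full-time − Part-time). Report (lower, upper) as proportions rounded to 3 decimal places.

(-0.471, -0.367)

SE₁ = √(p̂₁(1−p̂₁)/n₁) = √(0.3760·0.6240/490) = 0.02188; SE₂ = √(0.7950·0.2050/709) = 0.01516.
Independent samples: SE of the difference = √(SE₁² + SE₂²) = √(0.0004787344 + 0.0002298256) = 0.02662.
z* for 95% confidence is 1.960, so the margin of error is 1.960 × 0.02662 = 0.05218.
Point estimate p̂₁ − p̂₂ = 0.3760 − 0.7950 = -0.4190.
-0.4190 ± 0.05218 → (-0.471, -0.367).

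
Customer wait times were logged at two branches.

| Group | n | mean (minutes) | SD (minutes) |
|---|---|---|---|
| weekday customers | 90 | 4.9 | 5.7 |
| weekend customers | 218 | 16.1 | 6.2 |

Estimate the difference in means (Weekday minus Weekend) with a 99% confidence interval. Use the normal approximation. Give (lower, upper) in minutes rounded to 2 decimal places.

(-13.09, -9.31)

SE₁ = s₁/√n₁ = 5.7/√90 = 0.6008; SE₂ = 6.2/√218 = 0.4199.
Independent samples, unequal variances: SE_diff = √(SE₁² + SE₂²) = √(0.36096064 + 0.17631601) = 0.7330.
z* = 2.576, so margin of error = 2.576 × 0.7330 = 1.8882.
Difference in means = 4.9 − 16.1 = -11.2000.
-11.2000 ± 1.8882 → (-13.09, -9.31).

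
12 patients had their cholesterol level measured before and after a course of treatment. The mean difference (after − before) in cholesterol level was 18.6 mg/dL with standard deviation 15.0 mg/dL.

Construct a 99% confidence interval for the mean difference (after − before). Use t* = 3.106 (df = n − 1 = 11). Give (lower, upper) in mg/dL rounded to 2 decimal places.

(5.15, 32.05)

Paired design: SE = s_d/√n = 15.0/√12 = 4.3301.
t* = 3.106; margin of error = 3.106 × 4.3301 = 13.4493.
18.6 ± 13.4493 → (5.15, 32.05).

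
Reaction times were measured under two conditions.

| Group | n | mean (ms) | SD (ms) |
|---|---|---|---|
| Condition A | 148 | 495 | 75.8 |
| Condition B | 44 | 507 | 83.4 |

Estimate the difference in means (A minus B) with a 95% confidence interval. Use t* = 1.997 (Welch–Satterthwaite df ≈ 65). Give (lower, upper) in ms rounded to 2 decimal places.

(-40.02, 16.02)

Standard errors of each mean: 75.8/√148 = 6.2307 and 83.4/√44 = 12.5730.
SE(x̄₁ − x̄₂) = √(6.2307² + 12.5730²) = 14.0322 for independent samples with unequal variances.
With t* = 1.997, the margin is 1.997 × 14.0322 = 28.0223.
x̄₁ − x̄₂ = 495 − 507 = -12.0000; the interval is -12.0000 ± 28.0223 = (-40.02, 16.02).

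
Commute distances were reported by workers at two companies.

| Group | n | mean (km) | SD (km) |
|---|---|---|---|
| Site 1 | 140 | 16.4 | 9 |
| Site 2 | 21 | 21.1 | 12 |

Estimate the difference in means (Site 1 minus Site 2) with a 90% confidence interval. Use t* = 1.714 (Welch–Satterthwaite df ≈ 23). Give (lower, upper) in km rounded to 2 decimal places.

(-9.37, -0.03)

SE₁ = s₁/√n₁ = 9/√140 = 0.7606; SE₂ = 12/√21 = 2.6186.
Independent samples, unequal variances: SE_diff = √(SE₁² + SE₂²) = √(0.57851236 + 6.85706596) = 2.7268.
t* = 1.714, so margin of error = 1.714 × 2.7268 = 4.6737.
Difference in means = 16.4 − 21.1 = -4.7000.
-4.7000 ± 4.6737 → (-9.37, -0.03).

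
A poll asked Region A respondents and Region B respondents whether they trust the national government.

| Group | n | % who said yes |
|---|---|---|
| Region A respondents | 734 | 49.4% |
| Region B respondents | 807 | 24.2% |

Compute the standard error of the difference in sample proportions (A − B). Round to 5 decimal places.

The two standard errors are √(0.4940×0.5060/734) = 0.01845 and √(0.2420×0.7580/807) = 0.01508.
Because the samples are independent, SE_diff = √(0.01845² + 0.01508²) = 0.02383.

0.02383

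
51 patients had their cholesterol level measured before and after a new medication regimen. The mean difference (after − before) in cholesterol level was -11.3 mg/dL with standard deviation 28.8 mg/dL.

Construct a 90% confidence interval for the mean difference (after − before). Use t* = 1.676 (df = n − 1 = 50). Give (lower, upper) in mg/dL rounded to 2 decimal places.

Paired design: SE = s_d/√n = 28.8/√51 = 4.0328.
t* = 1.676; margin of error = 1.676 × 4.0328 = 6.7590.
-11.3 ± 6.7590 → (-18.06, -4.54).

(-18.06, -4.54)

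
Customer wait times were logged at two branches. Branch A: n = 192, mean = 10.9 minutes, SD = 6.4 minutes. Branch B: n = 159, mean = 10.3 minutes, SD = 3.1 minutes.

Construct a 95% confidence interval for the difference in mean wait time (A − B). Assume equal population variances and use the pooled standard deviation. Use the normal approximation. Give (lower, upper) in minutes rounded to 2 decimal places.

Pooled variance s_p² = [191·6.4² + 158·3.1²] / (192+159−2) = 26.7672, so s_p = 5.1737.
SE_diff = s_p·√(1/n₁ + 1/n₂) = 5.1737·√(1/192 + 1/159) = 0.5548.
z* = 1.960; margin = 1.960 × 0.5548 = 1.0874.
Difference = 10.9 − 10.3 = 0.6000.
0.6000 ± 1.0874 → (-0.49, 1.69).

(-0.49, 1.69)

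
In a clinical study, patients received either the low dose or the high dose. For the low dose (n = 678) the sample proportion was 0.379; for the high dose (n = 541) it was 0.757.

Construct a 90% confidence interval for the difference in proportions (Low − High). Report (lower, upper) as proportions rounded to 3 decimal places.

SE₁ = √(p̂₁(1−p̂₁)/n₁) = √(0.3790·0.6210/678) = 0.01863; SE₂ = √(0.7570·0.2430/541) = 0.01844.
Independent samples: SE of the difference = √(SE₁² + SE₂²) = √(0.0003470769 + 0.0003400336) = 0.02621.
z* for 90% confidence is 1.645, so the margin of error is 1.645 × 0.02621 = 0.04312.
Point estimate p̂₁ − p̂₂ = 0.3790 − 0.7570 = -0.3780.
-0.3780 ± 0.04312 → (-0.421, -0.335).

(-0.421, -0.335)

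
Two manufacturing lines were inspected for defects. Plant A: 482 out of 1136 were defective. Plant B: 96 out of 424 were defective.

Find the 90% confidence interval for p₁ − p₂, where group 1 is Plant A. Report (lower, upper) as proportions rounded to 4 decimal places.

Sample proportions: 482/1136 = 0.4243, 96/424 = 0.2264.
Each SE is √(p̂(1−p̂)/n): √(0.4243·0.5757/1136) = 0.01466 and √(0.2264·0.7736/424) = 0.02032.
SE(p̂₁ − p̂₂) = √(SE₁² + SE₂²) = √(0.0002149156 + 0.0004129024) = 0.02506, since the two samples are independent.
At 90% confidence z* = 1.645; margin = 1.645 × 0.02506 = 0.04122.
The difference is 0.4243 − 0.2264 = 0.1979, so the interval is 0.1979 ± 0.04122 = (0.1567, 0.2391).

(0.1567, 0.2391)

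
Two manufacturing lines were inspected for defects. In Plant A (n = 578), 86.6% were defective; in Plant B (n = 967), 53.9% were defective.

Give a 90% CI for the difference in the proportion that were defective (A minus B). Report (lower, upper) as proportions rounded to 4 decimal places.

The two standard errors are √(0.8660×0.1340/578) = 0.01417 and √(0.5390×0.4610/967) = 0.01603.
Because the samples are independent, SE_diff = √(0.01417² + 0.01603²) = 0.02140.
Using z* = 1.645 for 90%, ME = 1.645 × 0.02140 = 0.03520.
p̂₁ − p̂₂ = 0.3270; interval 0.3270 ± 0.03520 gives (0.2918, 0.3622).

(0.2918, 0.3622)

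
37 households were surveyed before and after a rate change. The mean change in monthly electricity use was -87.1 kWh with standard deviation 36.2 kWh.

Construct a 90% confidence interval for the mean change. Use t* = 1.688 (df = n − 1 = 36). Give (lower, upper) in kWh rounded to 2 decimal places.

This is a matched-pairs design, so SE = s_d/√n = 36.2/√37 = 5.9512.
Margin = 1.688 × 5.9512 = 10.0456; the interval is -87.1 ± 10.0456 = (-97.15, -77.05).

(-97.15, -77.05)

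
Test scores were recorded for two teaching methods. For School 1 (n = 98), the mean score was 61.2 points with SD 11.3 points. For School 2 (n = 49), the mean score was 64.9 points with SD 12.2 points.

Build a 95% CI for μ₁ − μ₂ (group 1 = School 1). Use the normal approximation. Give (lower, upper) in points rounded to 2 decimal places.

SE₁ = s₁/√n₁ = 11.3/√98 = 1.1415; SE₂ = 12.2/√49 = 1.7429.
Independent samples, unequal variances: SE_diff = √(SE₁² + SE₂²) = √(1.30302225 + 3.03770041) = 2.0834.
z* = 1.960, so margin of error = 1.960 × 2.0834 = 4.0835.
Difference in means = 61.2 − 64.9 = -3.7000.
-3.7000 ± 4.0835 → (-7.78, 0.38).

(-7.78, 0.38)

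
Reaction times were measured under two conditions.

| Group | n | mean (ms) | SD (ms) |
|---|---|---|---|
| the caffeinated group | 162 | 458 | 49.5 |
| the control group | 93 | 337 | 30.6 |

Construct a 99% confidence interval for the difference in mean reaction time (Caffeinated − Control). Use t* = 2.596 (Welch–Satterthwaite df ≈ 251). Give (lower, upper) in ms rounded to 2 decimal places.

(107.97, 134.03)

Per-group SEs: s₁/√n₁ = 49.5/√162 = 3.8891, s₂/√n₂ = 30.6/√93 = 3.1731.
Unpooled SE of the difference: √(15.12509881 + 10.06856361) = 5.0193.
Margin of error = t* · SE = 2.596 × 5.0193 = 13.0301.
x̄₁ − x̄₂ = 458 − 337 = 121.0000.
CI: 121.0000 ± 13.0301 = (107.97, 134.03).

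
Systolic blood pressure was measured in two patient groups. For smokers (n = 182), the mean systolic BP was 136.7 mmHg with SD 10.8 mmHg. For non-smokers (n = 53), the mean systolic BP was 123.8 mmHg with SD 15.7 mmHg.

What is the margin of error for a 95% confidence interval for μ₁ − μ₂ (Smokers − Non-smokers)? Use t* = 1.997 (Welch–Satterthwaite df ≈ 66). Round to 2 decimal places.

4.59

SE₁ = s₁/√n₁ = 10.8/√182 = 0.8005; SE₂ = 15.7/√53 = 2.1566.
Independent samples, unequal variances: SE_diff = √(SE₁² + SE₂²) = √(0.64080025 + 4.65092356) = 2.3004.
t* = 1.997, so margin of error = 1.997 × 2.3004 = 4.5939.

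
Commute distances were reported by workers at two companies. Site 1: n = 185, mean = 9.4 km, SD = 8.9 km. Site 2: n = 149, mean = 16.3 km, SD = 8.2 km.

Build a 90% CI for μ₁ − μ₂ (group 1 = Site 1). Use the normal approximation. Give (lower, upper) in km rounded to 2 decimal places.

(-8.44, -5.36)

SE₁ = s₁/√n₁ = 8.9/√185 = 0.6543; SE₂ = 8.2/√149 = 0.6718.
Independent samples, unequal variances: SE_diff = √(SE₁² + SE₂²) = √(0.42810849 + 0.45131524) = 0.9378.
z* = 1.645, so margin of error = 1.645 × 0.9378 = 1.5427.
Difference in means = 9.4 − 16.3 = -6.9000.
-6.9000 ± 1.5427 → (-8.44, -5.36).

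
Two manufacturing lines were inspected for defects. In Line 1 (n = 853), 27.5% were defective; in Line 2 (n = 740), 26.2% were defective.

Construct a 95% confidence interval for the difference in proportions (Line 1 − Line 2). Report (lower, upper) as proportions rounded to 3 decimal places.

(-0.031, 0.057)

SE₁ = √(p̂₁(1−p̂₁)/n₁) = √(0.2750·0.7250/853) = 0.01529; SE₂ = √(0.2620·0.7380/740) = 0.01616.
Independent samples: SE of the difference = √(SE₁² + SE₂²) = √(0.0002337841 + 0.0002611456) = 0.02225.
z* for 95% confidence is 1.960, so the margin of error is 1.960 × 0.02225 = 0.04361.
Point estimate p̂₁ − p̂₂ = 0.2750 − 0.2620 = 0.0130.
0.0130 ± 0.04361 → (-0.031, 0.057).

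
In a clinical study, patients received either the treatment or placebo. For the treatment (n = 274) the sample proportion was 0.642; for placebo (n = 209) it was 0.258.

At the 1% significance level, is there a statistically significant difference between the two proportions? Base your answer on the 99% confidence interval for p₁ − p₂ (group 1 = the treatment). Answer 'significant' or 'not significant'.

significant

SE₁ = √(p̂₁(1−p̂₁)/n₁) = √(0.6420·0.3580/274) = 0.02896; SE₂ = √(0.2580·0.7420/209) = 0.03026.
Independent samples: SE of the difference = √(SE₁² + SE₂²) = √(0.0008386816 + 0.0009156676) = 0.04188.
z* for 99% confidence is 2.576, so the margin of error is 2.576 × 0.04188 = 0.10788.
Point estimate p̂₁ − p̂₂ = 0.6420 − 0.2580 = 0.3840.
0.3840 ± 0.10788 → (0.27612, 0.49188).
The interval (0.27612, 0.49188) does not contain 0, so the difference is significant.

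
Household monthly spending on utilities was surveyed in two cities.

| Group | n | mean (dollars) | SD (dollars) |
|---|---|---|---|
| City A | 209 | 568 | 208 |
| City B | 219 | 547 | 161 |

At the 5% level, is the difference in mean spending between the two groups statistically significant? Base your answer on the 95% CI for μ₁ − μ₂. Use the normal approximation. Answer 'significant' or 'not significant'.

not significant

SE₁ = s₁/√n₁ = 208/√209 = 14.3877; SE₂ = 161/√219 = 10.8794.
Independent samples, unequal variances: SE_diff = √(SE₁² + SE₂²) = √(207.00591129 + 118.36134436) = 18.0379.
z* = 1.960, so margin of error = 1.960 × 18.0379 = 35.3543.
Difference in means = 568 − 547 = 21.0000.
21.0000 ± 35.3543 → (-14.3543, 56.3543).
The interval (-14.3543, 56.3543) contains 0, so the difference is not significant.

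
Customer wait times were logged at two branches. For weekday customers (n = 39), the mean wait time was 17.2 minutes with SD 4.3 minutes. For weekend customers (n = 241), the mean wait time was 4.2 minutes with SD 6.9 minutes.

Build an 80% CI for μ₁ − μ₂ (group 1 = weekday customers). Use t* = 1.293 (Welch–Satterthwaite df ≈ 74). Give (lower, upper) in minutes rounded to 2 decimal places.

Standard errors of each mean: 4.3/√39 = 0.6886 and 6.9/√241 = 0.4445.
SE(x̄₁ − x̄₂) = √(0.6886² + 0.4445²) = 0.8196 for independent samples with unequal variances.
With t* = 1.293, the margin is 1.293 × 0.8196 = 1.0597.
x̄₁ − x̄₂ = 17.2 − 4.2 = 13.0000; the interval is 13.0000 ± 1.0597 = (11.94, 14.06).

(11.94, 14.06)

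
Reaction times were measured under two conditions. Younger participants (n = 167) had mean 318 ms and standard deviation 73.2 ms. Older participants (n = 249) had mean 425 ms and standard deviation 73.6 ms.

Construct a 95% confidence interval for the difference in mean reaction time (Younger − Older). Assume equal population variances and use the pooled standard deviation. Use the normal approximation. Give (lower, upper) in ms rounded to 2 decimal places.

(-121.40, -92.60)

s_p = √[((n₁−1)s₁² + (n₂−1)s₂²)/(n₁+n₂−2)] = √[(166·73.2² + 248·73.6²)/414] = 73.4399.
SE = 73.4399·√(1/167 + 1/249) = 7.3455.
With z* = 1.960, margin = 1.960 × 7.3455 = 14.3972.
x̄₁ − x̄₂ = 318 − 425 = -107.0000; interval -107.0000 ± 14.3972 = (-121.40, -92.60).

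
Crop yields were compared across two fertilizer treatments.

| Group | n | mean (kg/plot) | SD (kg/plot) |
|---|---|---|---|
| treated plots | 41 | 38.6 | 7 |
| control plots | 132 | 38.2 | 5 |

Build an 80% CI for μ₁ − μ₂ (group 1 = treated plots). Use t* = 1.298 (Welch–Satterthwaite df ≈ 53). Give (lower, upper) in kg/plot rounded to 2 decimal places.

(-1.13, 1.93)

SE₁ = s₁/√n₁ = 7/√41 = 1.0932; SE₂ = 5/√132 = 0.4352.
Independent samples, unequal variances: SE_diff = √(SE₁² + SE₂²) = √(1.19508624 + 0.18939904) = 1.1766.
t* = 1.298, so margin of error = 1.298 × 1.1766 = 1.5272.
Difference in means = 38.6 − 38.2 = 0.4000.
0.4000 ± 1.5272 → (-1.13, 1.93).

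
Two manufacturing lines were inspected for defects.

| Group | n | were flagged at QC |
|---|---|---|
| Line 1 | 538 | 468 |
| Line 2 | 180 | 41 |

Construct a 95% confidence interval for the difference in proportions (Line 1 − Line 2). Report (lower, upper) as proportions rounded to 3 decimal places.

(0.575, 0.710)

First, p̂₁ = 468/538 = 0.8699; p̂₂ = 41/180 = 0.2278.
The two standard errors are √(0.8699×0.1301/538) = 0.01450 and √(0.2278×0.7722/180) = 0.03126.
Because the samples are independent, SE_diff = √(0.01450² + 0.03126²) = 0.03446.
Using z* = 1.960 for 95%, ME = 1.960 × 0.03446 = 0.06754.
p̂₁ − p̂₂ = 0.6421; interval 0.6421 ± 0.06754 gives (0.575, 0.710).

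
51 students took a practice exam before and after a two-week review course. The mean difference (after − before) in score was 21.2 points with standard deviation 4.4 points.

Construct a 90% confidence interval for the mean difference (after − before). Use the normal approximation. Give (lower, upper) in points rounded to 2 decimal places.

(20.19, 22.21)

This is a matched-pairs design, so SE = s_d/√n = 4.4/√51 = 0.6161.
Margin = 1.645 × 0.6161 = 1.0135; the interval is 21.2 ± 1.0135 = (20.19, 22.21).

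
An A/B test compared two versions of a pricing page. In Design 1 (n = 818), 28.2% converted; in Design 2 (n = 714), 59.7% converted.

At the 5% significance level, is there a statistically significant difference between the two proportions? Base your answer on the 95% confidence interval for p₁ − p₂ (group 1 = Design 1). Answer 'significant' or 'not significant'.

significant

SE₁ = √(p̂₁(1−p̂₁)/n₁) = √(0.2820·0.7180/818) = 0.01573; SE₂ = √(0.5970·0.4030/714) = 0.01836.
Independent samples: SE of the difference = √(SE₁² + SE₂²) = √(0.0002474329 + 0.0003370896) = 0.02418.
z* for 95% confidence is 1.960, so the margin of error is 1.960 × 0.02418 = 0.04739.
Point estimate p̂₁ − p̂₂ = 0.2820 − 0.5970 = -0.3150.
-0.3150 ± 0.04739 → (-0.36239, -0.26761).
The interval (-0.36239, -0.26761) does not contain 0, so the difference is significant.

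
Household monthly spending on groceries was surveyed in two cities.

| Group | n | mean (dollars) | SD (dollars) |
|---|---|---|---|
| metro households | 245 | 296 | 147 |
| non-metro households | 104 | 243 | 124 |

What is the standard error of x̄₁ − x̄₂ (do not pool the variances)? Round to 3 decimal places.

15.364

Standard errors of each mean: 147/√245 = 9.3915 and 124/√104 = 12.1592.
SE(x̄₁ − x̄₂) = √(9.3915² + 12.1592²) = 15.3638 for independent samples with unequal variances.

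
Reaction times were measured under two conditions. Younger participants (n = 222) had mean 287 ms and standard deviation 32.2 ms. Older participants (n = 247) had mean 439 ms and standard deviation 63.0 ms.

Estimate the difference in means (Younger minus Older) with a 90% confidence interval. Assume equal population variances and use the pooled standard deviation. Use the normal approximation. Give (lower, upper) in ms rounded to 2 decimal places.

(-159.73, -144.27)

Pooled variance s_p² = [221·32.2² + 246·63.0²] / (222+247−2) = 2581.4039, so s_p = 50.8075.
SE_diff = s_p·√(1/n₁ + 1/n₂) = 50.8075·√(1/222 + 1/247) = 4.6988.
z* = 1.645; margin = 1.645 × 4.6988 = 7.7295.
Difference = 287 − 439 = -152.0000.
-152.0000 ± 7.7295 → (-159.73, -144.27).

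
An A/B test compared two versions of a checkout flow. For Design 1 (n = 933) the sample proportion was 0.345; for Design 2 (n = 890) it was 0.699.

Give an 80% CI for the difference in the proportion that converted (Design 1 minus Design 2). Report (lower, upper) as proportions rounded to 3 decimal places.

The two standard errors are √(0.3450×0.6550/933) = 0.01556 and √(0.6990×0.3010/890) = 0.01538.
Because the samples are independent, SE_diff = √(0.01556² + 0.01538²) = 0.02188.
Using z* = 1.282 for 80%, ME = 1.282 × 0.02188 = 0.02805.
p̂₁ − p̂₂ = -0.3540; interval -0.3540 ± 0.02805 gives (-0.382, -0.326).

(-0.382, -0.326)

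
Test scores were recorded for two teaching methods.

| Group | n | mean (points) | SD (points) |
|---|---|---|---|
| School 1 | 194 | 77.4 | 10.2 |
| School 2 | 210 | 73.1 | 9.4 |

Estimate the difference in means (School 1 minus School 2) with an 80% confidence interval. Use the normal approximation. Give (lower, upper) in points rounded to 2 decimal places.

(3.05, 5.55)

SE₁ = s₁/√n₁ = 10.2/√194 = 0.7323; SE₂ = 9.4/√210 = 0.6487.
Independent samples, unequal variances: SE_diff = √(SE₁² + SE₂²) = √(0.53626329 + 0.42081169) = 0.9783.
z* = 1.282, so margin of error = 1.282 × 0.9783 = 1.2542.
Difference in means = 77.4 − 73.1 = 4.3000.
4.3000 ± 1.2542 → (3.05, 5.55).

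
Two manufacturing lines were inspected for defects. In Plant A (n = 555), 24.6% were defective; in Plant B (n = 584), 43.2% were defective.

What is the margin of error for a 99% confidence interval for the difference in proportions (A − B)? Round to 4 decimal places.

0.0708

SE₁ = √(p̂₁(1−p̂₁)/n₁) = √(0.2460·0.7540/555) = 0.01828; SE₂ = √(0.4320·0.5680/584) = 0.02050.
Independent samples: SE of the difference = √(SE₁² + SE₂²) = √(0.0003341584 + 0.00042025) = 0.02747.
z* for 99% confidence is 2.576, so the margin of error is 2.576 × 0.02747 = 0.07076.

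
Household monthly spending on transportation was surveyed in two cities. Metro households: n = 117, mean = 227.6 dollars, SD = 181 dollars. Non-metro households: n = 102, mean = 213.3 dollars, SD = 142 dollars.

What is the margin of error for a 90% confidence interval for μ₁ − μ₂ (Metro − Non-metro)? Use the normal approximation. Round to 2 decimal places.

35.95

Standard errors of each mean: 181/√117 = 16.7335 and 142/√102 = 14.0601.
SE(x̄₁ − x̄₂) = √(16.7335² + 14.0601²) = 21.8563 for independent samples with unequal variances.
With z* = 1.645, the margin is 1.645 × 21.8563 = 35.9536.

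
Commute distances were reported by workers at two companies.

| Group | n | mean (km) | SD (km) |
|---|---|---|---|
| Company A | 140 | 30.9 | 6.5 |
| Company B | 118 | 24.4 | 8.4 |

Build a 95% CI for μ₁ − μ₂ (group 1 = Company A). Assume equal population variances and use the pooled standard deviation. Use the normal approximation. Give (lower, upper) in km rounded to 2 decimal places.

s_p = √[((n₁−1)s₁² + (n₂−1)s₂²)/(n₁+n₂−2)] = √[(139·6.5² + 117·8.4²)/256] = 7.4289.
SE = 7.4289·√(1/140 + 1/118) = 0.9284.
With z* = 1.960, margin = 1.960 × 0.9284 = 1.8197.
x̄₁ − x̄₂ = 30.9 − 24.4 = 6.5000; interval 6.5000 ± 1.8197 = (4.68, 8.32).

(4.68, 8.32)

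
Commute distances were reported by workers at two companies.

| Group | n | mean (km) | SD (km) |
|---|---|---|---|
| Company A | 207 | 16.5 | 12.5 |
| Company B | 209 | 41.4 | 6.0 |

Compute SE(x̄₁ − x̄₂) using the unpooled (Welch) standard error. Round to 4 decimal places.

SE₁ = s₁/√n₁ = 12.5/√207 = 0.8688; SE₂ = 6.0/√209 = 0.4150.
Independent samples, unequal variances: SE_diff = √(SE₁² + SE₂²) = √(0.75481344 + 0.172225) = 0.9628.

0.9628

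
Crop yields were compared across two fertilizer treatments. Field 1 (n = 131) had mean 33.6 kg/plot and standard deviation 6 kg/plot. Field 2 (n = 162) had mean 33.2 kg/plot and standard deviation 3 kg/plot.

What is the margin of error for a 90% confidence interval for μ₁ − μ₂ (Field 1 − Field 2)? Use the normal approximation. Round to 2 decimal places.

Standard errors of each mean: 6/√131 = 0.5242 and 3/√162 = 0.2357.
SE(x̄₁ − x̄₂) = √(0.5242² + 0.2357²) = 0.5748 for independent samples with unequal variances.
With z* = 1.645, the margin is 1.645 × 0.5748 = 0.9455.

0.95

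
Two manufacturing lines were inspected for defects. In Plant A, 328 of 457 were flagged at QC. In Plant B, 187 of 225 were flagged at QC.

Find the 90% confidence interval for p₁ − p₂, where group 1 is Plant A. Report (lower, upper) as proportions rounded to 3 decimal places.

Sample proportions: 328/457 = 0.7177, 187/225 = 0.8311.
Each SE is √(p̂(1−p̂)/n): √(0.7177·0.2823/457) = 0.02106 and √(0.8311·0.1689/225) = 0.02498.
SE(p̂₁ − p̂₂) = √(SE₁² + SE₂²) = √(0.0004435236 + 0.0006240004) = 0.03267, since the two samples are independent.
At 90% confidence z* = 1.645; margin = 1.645 × 0.03267 = 0.05374.
The difference is 0.7177 − 0.8311 = -0.1134, so the interval is -0.1134 ± 0.05374 = (-0.167, -0.060).

(-0.167, -0.060)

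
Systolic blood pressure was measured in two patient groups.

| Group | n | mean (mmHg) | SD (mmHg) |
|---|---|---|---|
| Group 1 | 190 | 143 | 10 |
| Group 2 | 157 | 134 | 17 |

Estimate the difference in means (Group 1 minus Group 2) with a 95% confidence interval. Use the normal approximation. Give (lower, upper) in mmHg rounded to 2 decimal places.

(5.98, 12.02)

Per-group SEs: s₁/√n₁ = 10/√190 = 0.7255, s₂/√n₂ = 17/√157 = 1.3567.
Unpooled SE of the difference: √(0.52635025 + 1.84063489) = 1.5385.
Margin of error = z* · SE = 1.960 × 1.5385 = 3.0155.
x̄₁ − x̄₂ = 143 − 134 = 9.0000.
CI: 9.0000 ± 3.0155 = (5.98, 12.02).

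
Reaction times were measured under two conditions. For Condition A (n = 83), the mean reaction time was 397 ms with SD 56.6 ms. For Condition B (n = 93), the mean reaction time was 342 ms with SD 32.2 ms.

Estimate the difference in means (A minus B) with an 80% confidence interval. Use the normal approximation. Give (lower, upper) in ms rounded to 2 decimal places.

(45.96, 64.04)

SE₁ = s₁/√n₁ = 56.6/√83 = 6.2127; SE₂ = 32.2/√93 = 3.3390.
Independent samples, unequal variances: SE_diff = √(SE₁² + SE₂²) = √(38.59764129 + 11.148921) = 7.0531.
z* = 1.282, so margin of error = 1.282 × 7.0531 = 9.0421.
Difference in means = 397 − 342 = 55.0000.
55.0000 ± 9.0421 → (45.96, 64.04).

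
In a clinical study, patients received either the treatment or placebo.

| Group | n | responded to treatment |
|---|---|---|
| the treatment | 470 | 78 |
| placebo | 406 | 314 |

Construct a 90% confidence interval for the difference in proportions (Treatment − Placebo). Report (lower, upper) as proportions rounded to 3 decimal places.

Sample proportions: 78/470 = 0.1660, 314/406 = 0.7734.
Each SE is √(p̂(1−p̂)/n): √(0.1660·0.8340/470) = 0.01716 and √(0.7734·0.2266/406) = 0.02078.
SE(p̂₁ − p̂₂) = √(SE₁² + SE₂²) = √(0.0002944656 + 0.0004318084) = 0.02695, since the two samples are independent.
At 90% confidence z* = 1.645; margin = 1.645 × 0.02695 = 0.04433.
The difference is 0.1660 − 0.7734 = -0.6074, so the interval is -0.6074 ± 0.04433 = (-0.652, -0.563).

(-0.652, -0.563)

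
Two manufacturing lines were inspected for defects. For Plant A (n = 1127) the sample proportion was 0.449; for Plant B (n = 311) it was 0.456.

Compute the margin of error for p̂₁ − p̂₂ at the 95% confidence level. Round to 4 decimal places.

The two standard errors are √(0.4490×0.5510/1127) = 0.01482 and √(0.4560×0.5440/311) = 0.02824.
Because the samples are independent, SE_diff = √(0.01482² + 0.02824²) = 0.03189.
Using z* = 1.960 for 95%, ME = 1.960 × 0.03189 = 0.06250.

0.0625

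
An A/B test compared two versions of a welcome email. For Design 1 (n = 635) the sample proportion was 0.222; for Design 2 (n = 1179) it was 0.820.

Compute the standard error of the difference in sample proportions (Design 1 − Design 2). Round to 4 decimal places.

0.0199

SE₁ = √(p̂₁(1−p̂₁)/n₁) = √(0.2220·0.7780/635) = 0.01649; SE₂ = √(0.8200·0.1800/1179) = 0.01119.
Independent samples: SE of the difference = √(SE₁² + SE₂²) = √(0.0002719201 + 0.0001252161) = 0.01993.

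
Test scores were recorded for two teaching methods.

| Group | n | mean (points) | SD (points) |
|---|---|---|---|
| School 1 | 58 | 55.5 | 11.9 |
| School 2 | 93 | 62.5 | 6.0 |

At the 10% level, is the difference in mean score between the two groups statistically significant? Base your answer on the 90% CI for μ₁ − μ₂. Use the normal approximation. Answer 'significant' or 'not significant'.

Per-group SEs: s₁/√n₁ = 11.9/√58 = 1.5625, s₂/√n₂ = 6.0/√93 = 0.6222.
Unpooled SE of the difference: √(2.44140625 + 0.38713284) = 1.6818.
Margin of error = z* · SE = 1.645 × 1.6818 = 2.7666.
x̄₁ − x̄₂ = 55.5 − 62.5 = -7.0000.
CI: -7.0000 ± 2.7666 = (-9.7666, -4.2334).
The interval (-9.7666, -4.2334) does not contain 0, so the difference is significant.

significant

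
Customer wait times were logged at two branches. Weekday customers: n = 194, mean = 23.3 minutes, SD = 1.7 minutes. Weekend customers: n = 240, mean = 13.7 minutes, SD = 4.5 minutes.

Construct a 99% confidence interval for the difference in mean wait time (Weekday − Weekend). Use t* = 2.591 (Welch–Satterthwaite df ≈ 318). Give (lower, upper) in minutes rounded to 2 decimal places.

Per-group SEs: s₁/√n₁ = 1.7/√194 = 0.1221, s₂/√n₂ = 4.5/√240 = 0.2905.
Unpooled SE of the difference: √(0.01490841 + 0.08439025) = 0.3151.
Margin of error = t* · SE = 2.591 × 0.3151 = 0.8164.
x̄₁ − x̄₂ = 23.3 − 13.7 = 9.6000.
CI: 9.6000 ± 0.8164 = (8.78, 10.42).

(8.78, 10.42)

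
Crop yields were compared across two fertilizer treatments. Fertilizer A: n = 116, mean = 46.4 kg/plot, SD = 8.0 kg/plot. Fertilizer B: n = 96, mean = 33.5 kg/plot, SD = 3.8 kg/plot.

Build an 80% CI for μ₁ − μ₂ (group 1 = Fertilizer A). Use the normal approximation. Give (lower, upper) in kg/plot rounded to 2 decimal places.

(11.83, 13.97)

SE₁ = s₁/√n₁ = 8.0/√116 = 0.7428; SE₂ = 3.8/√96 = 0.3878.
Independent samples, unequal variances: SE_diff = √(SE₁² + SE₂²) = √(0.55175184 + 0.15038884) = 0.8379.
z* = 1.282, so margin of error = 1.282 × 0.8379 = 1.0742.
Difference in means = 46.4 − 33.5 = 12.9000.
12.9000 ± 1.0742 → (11.83, 13.97).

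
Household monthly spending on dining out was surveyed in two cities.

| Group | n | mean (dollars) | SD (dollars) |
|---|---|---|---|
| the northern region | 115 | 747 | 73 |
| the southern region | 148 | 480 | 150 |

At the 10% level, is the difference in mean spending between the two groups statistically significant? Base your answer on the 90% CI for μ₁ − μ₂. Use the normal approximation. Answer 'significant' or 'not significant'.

significant

Standard errors of each mean: 73/√115 = 6.8073 and 150/√148 = 12.3299.
SE(x̄₁ − x̄₂) = √(6.8073² + 12.3299²) = 14.0842 for independent samples with unequal variances.
With z* = 1.645, the margin is 1.645 × 14.0842 = 23.1685.
x̄₁ − x̄₂ = 747 − 480 = 267.0000; the interval is 267.0000 ± 23.1685 = (243.8315, 290.1685).
The interval (243.8315, 290.1685) does not contain 0, so the difference is significant.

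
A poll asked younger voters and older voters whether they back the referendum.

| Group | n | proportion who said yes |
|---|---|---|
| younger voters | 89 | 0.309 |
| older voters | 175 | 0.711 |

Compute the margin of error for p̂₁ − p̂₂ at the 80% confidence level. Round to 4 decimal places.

SE₁ = √(p̂₁(1−p̂₁)/n₁) = √(0.3090·0.6910/89) = 0.04898; SE₂ = √(0.7110·0.2890/175) = 0.03427.
Independent samples: SE of the difference = √(SE₁² + SE₂²) = √(0.0023990404 + 0.0011744329) = 0.05978.
z* for 80% confidence is 1.282, so the margin of error is 1.282 × 0.05978 = 0.07664.

0.0766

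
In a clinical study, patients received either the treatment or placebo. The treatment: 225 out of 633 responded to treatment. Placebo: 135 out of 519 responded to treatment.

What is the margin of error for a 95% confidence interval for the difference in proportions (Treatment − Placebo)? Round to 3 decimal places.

0.053

Sample proportions: 225/633 = 0.3555, 135/519 = 0.2601.
Each SE is √(p̂(1−p̂)/n): √(0.3555·0.6445/633) = 0.01903 and √(0.2601·0.7399/519) = 0.01926.
SE(p̂₁ − p̂₂) = √(SE₁² + SE₂²) = √(0.0003621409 + 0.0003709476) = 0.02708, since the two samples are independent.
At 95% confidence z* = 1.960; margin = 1.960 × 0.02708 = 0.05308.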